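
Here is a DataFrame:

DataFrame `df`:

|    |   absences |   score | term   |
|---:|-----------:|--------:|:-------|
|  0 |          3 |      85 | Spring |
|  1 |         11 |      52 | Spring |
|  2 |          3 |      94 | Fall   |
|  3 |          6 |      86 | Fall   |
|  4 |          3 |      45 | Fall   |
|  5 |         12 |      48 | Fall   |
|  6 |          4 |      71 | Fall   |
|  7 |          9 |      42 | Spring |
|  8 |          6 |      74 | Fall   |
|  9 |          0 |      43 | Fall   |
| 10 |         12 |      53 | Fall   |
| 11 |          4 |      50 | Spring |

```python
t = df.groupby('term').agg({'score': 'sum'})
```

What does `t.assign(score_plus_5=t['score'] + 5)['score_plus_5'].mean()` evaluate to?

group by term, sum of score:
        score
term         
Fall      514
Spring    229
add column score_plus_5 = t['score'] + 5:
        score  score_plus_5
term                       
Fall      514           519
Spring    229           234
Finally, mean of column 'score_plus_5' = 376.5.

376.5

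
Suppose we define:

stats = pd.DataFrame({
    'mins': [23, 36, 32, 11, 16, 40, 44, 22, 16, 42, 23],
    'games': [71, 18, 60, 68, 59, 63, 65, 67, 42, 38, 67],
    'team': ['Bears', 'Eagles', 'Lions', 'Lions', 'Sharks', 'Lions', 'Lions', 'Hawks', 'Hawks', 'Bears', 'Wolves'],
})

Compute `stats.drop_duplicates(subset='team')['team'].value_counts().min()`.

drop duplicate team (keep=first):
    mins  games    team
0     23     71   Bears
1     36     18  Eagles
2     32     60   Lions
4     16     59  Sharks
7     22     67   Hawks
10    23     67  Wolves
value_counts of team:
team
Bears     1
Eagles    1
Lions     1
Sharks    1
Hawks     1
Wolves    1
Name: count, dtype: int64
So min() = 1.

1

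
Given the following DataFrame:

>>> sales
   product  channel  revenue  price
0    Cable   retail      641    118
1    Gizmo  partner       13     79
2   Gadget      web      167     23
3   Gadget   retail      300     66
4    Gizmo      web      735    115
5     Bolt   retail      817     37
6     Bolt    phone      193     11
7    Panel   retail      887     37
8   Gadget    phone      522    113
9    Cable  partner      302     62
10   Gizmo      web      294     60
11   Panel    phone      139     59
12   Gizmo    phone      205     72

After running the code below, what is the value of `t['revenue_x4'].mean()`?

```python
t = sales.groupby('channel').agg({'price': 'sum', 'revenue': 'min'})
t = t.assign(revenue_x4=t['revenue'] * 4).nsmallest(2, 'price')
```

360.0

group by channel: sum(price), min(revenue):
         price  revenue
channel                
partner    141       13
phone      255      139
retail     258      300
web        198      167
add column revenue_x4 = t['revenue'] * 4:
         price  revenue  revenue_x4
channel                            
partner    141       13          52
phone      255      139         556
retail     258      300        1200
web        198      167         668
take 2 rows with smallest price:
         price  revenue  revenue_x4
channel                            
partner    141       13          52
web        198      167         668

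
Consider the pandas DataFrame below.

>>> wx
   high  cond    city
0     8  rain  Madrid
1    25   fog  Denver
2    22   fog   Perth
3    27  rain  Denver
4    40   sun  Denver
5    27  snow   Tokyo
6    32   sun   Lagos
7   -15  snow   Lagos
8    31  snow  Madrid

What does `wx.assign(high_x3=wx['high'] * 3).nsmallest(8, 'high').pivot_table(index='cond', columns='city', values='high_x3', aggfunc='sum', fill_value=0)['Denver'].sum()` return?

add column high_x3 = wx['high'] * 3:
   high  cond    city  high_x3
0     8  rain  Madrid       24
1    25   fog  Denver       75
2    22   fog   Perth       66
3    27  rain  Denver       81
4    40   sun  Denver      120
5    27  snow   Tokyo       81
6    32   sun   Lagos       96
7   -15  snow   Lagos      -45
8    31  snow  Madrid       93
take 8 rows with smallest high:
   high  cond    city  high_x3
7   -15  snow   Lagos      -45
0     8  rain  Madrid       24
2    22   fog   Perth       66
1    25   fog  Denver       75
3    27  rain  Denver       81
5    27  snow   Tokyo       81
8    31  snow  Madrid       93
6    32   sun   Lagos       96
pivot: rows=cond, cols=city, sum(high_x3):
city  Denver  Lagos  Madrid  Perth  Tokyo
cond                                     
fog       75      0       0     66      0
rain      81      0      24      0      0
snow       0    -45      93      0     81
sun        0     96       0      0      0
Then the sum of column 'Denver': 156

156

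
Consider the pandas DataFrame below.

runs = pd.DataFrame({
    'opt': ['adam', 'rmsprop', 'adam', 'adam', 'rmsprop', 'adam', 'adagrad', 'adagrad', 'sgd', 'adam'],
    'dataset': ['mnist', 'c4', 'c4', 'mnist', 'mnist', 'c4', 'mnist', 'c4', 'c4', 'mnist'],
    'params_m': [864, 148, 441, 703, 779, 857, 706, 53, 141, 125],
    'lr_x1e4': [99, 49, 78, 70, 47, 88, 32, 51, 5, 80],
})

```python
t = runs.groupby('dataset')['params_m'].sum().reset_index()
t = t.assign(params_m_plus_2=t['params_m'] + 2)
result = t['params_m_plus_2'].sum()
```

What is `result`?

4821

group by dataset, sum of params_m:
dataset
c4       1640
mnist    3177
Name: params_m, dtype: int64
reset_index():
  dataset  params_m
0      c4      1640
1   mnist      3177
add column params_m_plus_2 = t['params_m'] + 2:
  dataset  params_m  params_m_plus_2
0      c4      1640             1642
1   mnist      3177             3179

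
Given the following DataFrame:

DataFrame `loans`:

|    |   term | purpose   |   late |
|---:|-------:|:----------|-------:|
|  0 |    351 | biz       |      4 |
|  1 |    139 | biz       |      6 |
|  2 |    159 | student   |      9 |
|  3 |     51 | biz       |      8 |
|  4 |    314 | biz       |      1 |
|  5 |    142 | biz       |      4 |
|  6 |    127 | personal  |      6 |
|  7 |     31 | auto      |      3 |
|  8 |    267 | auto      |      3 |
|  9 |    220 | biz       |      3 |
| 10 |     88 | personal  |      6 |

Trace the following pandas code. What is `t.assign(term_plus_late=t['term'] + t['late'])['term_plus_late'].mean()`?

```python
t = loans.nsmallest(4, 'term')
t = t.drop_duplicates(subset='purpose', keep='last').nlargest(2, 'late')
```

96.0

take 4 rows with smallest term:
    term   purpose  late
7     31      auto     3
3     51       biz     8
10    88  personal     6
6    127  personal     6
drop duplicate purpose (keep=last):
   term   purpose  late
7    31      auto     3
3    51       biz     8
6   127  personal     6
take 2 rows with largest late:
   term   purpose  late
3    51       biz     8
6   127  personal     6
add column term_plus_late = t['term'] + t['late']:
   term   purpose  late  term_plus_late
3    51       biz     8              59
6   127  personal     6             133
mean of column 'term_plus_late' → 96.0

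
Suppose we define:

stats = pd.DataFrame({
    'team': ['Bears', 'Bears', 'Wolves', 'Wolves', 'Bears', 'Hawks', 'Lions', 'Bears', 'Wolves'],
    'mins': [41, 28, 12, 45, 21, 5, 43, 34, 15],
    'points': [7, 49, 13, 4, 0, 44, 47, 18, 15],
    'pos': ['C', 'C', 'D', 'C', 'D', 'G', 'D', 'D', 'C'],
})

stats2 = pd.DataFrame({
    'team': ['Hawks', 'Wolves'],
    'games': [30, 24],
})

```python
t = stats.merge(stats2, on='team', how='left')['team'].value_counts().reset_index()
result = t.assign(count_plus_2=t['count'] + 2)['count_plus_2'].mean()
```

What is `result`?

merge on 'team' (how='left') → 9 rows:
     team  mins  points pos  games
0   Bears    41       7   C    NaN
1   Bears    28      49   C    NaN
2  Wolves    12      13   D   24.0
3  Wolves    45       4   C   24.0
4   Bears    21       0   D    NaN
5   Hawks     5      44   G   30.0
6   Lions    43      47   D    NaN
7   Bears    34      18   D    NaN
8  Wolves    15      15   C   24.0
value_counts of team:
team
Bears     4
Wolves    3
Hawks     1
Lions     1
Name: count, dtype: int64
reset_index():
     team  count
0   Bears      4
1  Wolves      3
2   Hawks      1
3   Lions      1
add column count_plus_2 = t['count'] + 2:
     team  count  count_plus_2
0   Bears      4             6
1  Wolves      3             5
2   Hawks      1             3
3   Lions      1             3

4.25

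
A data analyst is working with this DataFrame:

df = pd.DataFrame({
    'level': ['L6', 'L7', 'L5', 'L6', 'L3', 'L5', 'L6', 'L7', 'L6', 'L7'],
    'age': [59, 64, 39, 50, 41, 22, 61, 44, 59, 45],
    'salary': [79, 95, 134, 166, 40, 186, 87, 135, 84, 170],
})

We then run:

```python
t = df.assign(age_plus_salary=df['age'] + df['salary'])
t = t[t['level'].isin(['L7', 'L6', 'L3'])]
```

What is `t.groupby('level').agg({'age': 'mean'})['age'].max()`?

57.25

add column age_plus_salary = df['age'] + df['salary']:
  level  age  salary  age_plus_salary
0    L6   59      79              138
1    L7   64      95              159
2    L5   39     134              173
3    L6   50     166              216
4    L3   41      40               81
5    L5   22     186              208
6    L6   61      87              148
7    L7   44     135              179
8    L6   59      84              143
9    L7   45     170              215
filter rows where level in ['L7', 'L6', 'L3']:
  level  age  salary  age_plus_salary
0    L6   59      79              138
1    L7   64      95              159
3    L6   50     166              216
4    L3   41      40               81
6    L6   61      87              148
7    L7   44     135              179
8    L6   59      84              143
9    L7   45     170              215
group by level, mean of age:
         age
level       
L3     41.00
L6     57.25
L7     51.00
Reading off the max of column 'age', we get 57.25.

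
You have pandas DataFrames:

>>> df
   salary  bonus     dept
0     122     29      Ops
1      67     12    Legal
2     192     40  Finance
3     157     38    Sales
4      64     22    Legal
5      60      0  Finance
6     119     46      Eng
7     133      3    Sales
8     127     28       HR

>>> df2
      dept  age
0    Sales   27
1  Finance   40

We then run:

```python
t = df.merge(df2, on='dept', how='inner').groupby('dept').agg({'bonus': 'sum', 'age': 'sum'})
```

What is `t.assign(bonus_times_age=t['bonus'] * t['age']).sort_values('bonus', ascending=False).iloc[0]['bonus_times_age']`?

merge on 'dept' (how='inner') → 4 rows:
   salary  bonus     dept  age
0     192     40  Finance   40
1     157     38    Sales   27
2      60      0  Finance   40
3     133      3    Sales   27
group by dept: sum(bonus), sum(age):
         bonus  age
dept               
Finance     40   80
Sales       41   54
add column bonus_times_age = t['bonus'] * t['age']:
         bonus  age  bonus_times_age
dept                                
Finance     40   80             3200
Sales       41   54             2214
sort by bonus descending:
         bonus  age  bonus_times_age
dept                                
Sales       41   54             2214
Finance     40   80             3200
Hence 2214.

2214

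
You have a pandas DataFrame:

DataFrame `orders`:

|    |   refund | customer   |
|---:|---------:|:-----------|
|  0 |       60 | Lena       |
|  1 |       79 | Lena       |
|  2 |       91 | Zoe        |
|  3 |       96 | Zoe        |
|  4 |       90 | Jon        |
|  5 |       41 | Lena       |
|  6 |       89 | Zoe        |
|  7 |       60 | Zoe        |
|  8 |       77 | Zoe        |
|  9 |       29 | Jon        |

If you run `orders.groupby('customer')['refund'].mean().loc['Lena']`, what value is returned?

group by customer, mean of refund:
customer
Jon     59.5
Lena    60.0
Zoe     82.6
Name: refund, dtype: float64
Then the value at index 'Lena': 60.0

60.0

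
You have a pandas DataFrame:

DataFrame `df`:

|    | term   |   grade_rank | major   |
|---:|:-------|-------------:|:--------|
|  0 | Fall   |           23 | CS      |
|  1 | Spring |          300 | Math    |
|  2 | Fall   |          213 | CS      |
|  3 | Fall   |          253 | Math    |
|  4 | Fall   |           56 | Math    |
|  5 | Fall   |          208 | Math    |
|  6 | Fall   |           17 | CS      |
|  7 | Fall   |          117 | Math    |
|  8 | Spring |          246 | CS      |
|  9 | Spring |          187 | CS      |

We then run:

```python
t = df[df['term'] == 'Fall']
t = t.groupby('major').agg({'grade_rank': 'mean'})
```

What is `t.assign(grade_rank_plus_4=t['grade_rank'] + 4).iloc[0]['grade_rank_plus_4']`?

filter rows where term == 'Fall':
   term  grade_rank major
0  Fall          23    CS
2  Fall         213    CS
3  Fall         253  Math
4  Fall          56  Math
5  Fall         208  Math
6  Fall          17    CS
7  Fall         117  Math
group by major, mean of grade_rank:
       grade_rank
major            
CS      84.333333
Math   158.500000
add column grade_rank_plus_4 = t['grade_rank'] + 4:
       grade_rank  grade_rank_plus_4
major                               
CS      84.333333          88.333333
Math   158.500000         162.500000
Taking the value at position 0, column 'grade_rank_plus_4' gives 88.3333333333.

88.3333333333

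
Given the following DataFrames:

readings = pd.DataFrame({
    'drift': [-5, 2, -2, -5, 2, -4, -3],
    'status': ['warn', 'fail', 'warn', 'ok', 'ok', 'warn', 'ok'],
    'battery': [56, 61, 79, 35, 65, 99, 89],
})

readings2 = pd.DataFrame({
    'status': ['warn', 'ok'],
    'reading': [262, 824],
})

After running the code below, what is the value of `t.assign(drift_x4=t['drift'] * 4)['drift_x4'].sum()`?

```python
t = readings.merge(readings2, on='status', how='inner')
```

merge on 'status' (how='inner') → 6 rows:
   drift status  battery  reading
0     -5   warn       56      262
1     -2   warn       79      262
2     -5     ok       35      824
3      2     ok       65      824
4     -4   warn       99      262
5     -3     ok       89      824
add column drift_x4 = t['drift'] * 4:
   drift status  battery  reading  drift_x4
0     -5   warn       56      262       -20
1     -2   warn       79      262        -8
2     -5     ok       35      824       -20
3      2     ok       65      824         8
4     -4   warn       99      262       -16
5     -3     ok       89      824       -12
So sum() = -68.

-68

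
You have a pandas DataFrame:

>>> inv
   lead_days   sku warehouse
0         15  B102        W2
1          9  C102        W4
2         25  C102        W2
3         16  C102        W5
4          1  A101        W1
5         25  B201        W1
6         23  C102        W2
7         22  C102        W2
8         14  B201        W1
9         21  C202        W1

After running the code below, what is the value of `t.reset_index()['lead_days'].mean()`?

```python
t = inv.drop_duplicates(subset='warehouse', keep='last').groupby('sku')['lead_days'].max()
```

21.5

drop duplicate warehouse (keep=last):
   lead_days   sku warehouse
1          9  C102        W4
3         16  C102        W5
7         22  C102        W2
9         21  C202        W1
group by sku, max of lead_days:
sku
C102    22
C202    21
Name: lead_days, dtype: int64
reset_index():
    sku  lead_days
0  C102         22
1  C202         21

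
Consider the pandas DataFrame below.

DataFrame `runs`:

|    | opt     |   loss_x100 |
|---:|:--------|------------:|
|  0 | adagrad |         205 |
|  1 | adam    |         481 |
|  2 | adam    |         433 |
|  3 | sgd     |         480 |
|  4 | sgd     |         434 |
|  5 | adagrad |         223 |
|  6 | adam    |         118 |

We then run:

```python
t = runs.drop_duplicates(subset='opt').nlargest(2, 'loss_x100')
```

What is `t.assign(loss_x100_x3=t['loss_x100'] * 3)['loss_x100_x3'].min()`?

1440

drop duplicate opt (keep=first):
       opt  loss_x100
0  adagrad        205
1     adam        481
3      sgd        480
take 2 rows with largest loss_x100:
    opt  loss_x100
1  adam        481
3   sgd        480
add column loss_x100_x3 = t['loss_x100'] * 3:
    opt  loss_x100  loss_x100_x3
1  adam        481          1443
3   sgd        480          1440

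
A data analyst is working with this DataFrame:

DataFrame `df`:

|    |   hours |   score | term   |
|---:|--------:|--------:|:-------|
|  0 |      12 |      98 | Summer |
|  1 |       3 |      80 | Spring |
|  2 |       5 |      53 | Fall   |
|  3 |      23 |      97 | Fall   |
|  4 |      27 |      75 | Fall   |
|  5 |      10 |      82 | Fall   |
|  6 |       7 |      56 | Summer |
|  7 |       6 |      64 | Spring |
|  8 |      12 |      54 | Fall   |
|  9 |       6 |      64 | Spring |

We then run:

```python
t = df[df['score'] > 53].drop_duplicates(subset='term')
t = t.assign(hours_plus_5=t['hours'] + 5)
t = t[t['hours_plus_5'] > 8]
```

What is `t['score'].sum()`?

filter rows where score > 53:
   hours  score    term
0     12     98  Summer
1      3     80  Spring
3     23     97    Fall
4     27     75    Fall
5     10     82    Fall
6      7     56  Summer
7      6     64  Spring
8     12     54    Fall
9      6     64  Spring
drop duplicate term (keep=first):
   hours  score    term
0     12     98  Summer
1      3     80  Spring
3     23     97    Fall
add column hours_plus_5 = t['hours'] + 5:
   hours  score    term  hours_plus_5
0     12     98  Summer            17
1      3     80  Spring             8
3     23     97    Fall            28
filter rows where hours_plus_5 > 8:
   hours  score    term  hours_plus_5
0     12     98  Summer            17
3     23     97    Fall            28
Reading off the sum of column 'score', we get 195.

195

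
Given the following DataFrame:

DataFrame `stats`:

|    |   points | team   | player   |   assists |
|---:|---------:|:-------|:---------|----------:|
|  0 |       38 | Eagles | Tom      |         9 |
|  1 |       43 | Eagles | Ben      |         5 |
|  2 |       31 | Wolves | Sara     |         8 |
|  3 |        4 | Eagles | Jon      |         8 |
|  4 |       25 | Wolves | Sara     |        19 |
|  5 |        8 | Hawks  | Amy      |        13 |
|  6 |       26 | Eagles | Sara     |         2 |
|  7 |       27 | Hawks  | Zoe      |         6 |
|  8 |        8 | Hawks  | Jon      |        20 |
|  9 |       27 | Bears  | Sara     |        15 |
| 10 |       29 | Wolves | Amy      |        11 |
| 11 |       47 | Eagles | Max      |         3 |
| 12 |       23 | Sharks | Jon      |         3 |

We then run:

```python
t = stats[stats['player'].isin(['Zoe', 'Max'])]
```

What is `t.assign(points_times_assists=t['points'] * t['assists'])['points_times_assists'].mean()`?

filter rows where player in ['Zoe', 'Max']:
    points    team player  assists
7       27   Hawks    Zoe        6
11      47  Eagles    Max        3
add column points_times_assists = t['points'] * t['assists']:
    points    team player  assists  points_times_assists
7       27   Hawks    Zoe        6                   162
11      47  Eagles    Max        3                   141

151.5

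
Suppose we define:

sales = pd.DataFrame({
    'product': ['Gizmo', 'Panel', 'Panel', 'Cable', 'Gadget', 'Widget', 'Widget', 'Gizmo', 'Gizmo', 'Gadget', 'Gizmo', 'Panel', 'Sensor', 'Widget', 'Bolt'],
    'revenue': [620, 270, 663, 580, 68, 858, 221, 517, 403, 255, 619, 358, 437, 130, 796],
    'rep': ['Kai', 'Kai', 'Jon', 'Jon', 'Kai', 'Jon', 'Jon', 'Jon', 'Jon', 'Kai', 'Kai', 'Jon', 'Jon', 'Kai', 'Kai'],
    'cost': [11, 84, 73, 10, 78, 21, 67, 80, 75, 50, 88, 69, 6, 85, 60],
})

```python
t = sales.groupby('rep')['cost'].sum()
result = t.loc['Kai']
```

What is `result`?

group by rep, sum of cost:
rep
Jon    401
Kai    456
Name: cost, dtype: int64
Finally, value at index 'Kai' = 456.

456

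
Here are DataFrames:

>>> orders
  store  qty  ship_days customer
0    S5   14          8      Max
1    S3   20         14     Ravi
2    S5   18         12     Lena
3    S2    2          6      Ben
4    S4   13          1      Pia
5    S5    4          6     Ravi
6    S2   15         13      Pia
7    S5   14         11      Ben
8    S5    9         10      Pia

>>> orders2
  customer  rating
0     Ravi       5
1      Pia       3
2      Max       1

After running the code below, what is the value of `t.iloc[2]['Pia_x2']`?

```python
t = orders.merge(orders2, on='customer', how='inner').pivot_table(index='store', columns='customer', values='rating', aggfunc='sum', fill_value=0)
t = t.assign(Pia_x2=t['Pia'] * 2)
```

6

merge on 'customer' (how='inner') → 6 rows:
  store  qty  ship_days customer  rating
0    S5   14          8      Max       1
1    S3   20         14     Ravi       5
2    S4   13          1      Pia       3
3    S5    4          6     Ravi       5
4    S2   15         13      Pia       3
5    S5    9         10      Pia       3
pivot: rows=store, cols=customer, sum(rating):
customer  Max  Pia  Ravi
store                   
S2          0    3     0
S3          0    0     5
S4          0    3     0
S5          1    3     5
add column Pia_x2 = t['Pia'] * 2:
customer  Max  Pia  Ravi  Pia_x2
store                           
S2          0    3     0       6
S3          0    0     5       0
S4          0    3     0       6
S5          1    3     5       6
Then the value at position 2, column 'Pia_x2': 6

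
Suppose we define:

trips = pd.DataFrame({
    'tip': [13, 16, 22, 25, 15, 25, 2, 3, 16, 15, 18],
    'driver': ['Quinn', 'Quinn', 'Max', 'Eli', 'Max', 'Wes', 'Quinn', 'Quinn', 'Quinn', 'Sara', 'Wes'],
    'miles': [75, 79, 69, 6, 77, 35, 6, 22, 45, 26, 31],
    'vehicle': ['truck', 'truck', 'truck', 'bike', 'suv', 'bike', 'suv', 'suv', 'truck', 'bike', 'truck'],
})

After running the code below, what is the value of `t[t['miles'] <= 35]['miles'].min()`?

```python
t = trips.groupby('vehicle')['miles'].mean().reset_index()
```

group by vehicle, mean of miles:
vehicle
bike     22.333333
suv      35.000000
truck    59.800000
Name: miles, dtype: float64
reset_index():
  vehicle      miles
0    bike  22.333333
1     suv  35.000000
2   truck  59.800000
filter rows where miles <= 35:
  vehicle      miles
0    bike  22.333333
1     suv  35.000000
So min() = 22.3333333333.

22.3333333333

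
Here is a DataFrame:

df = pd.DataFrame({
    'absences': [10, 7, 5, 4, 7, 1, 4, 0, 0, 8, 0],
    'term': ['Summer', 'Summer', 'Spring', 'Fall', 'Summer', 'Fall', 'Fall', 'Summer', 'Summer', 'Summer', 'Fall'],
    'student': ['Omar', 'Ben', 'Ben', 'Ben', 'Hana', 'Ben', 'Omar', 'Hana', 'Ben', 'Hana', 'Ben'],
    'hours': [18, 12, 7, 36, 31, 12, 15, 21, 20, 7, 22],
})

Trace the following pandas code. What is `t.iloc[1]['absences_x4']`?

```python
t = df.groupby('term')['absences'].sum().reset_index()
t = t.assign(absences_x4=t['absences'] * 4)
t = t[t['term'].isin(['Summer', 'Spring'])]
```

128

group by term, sum of absences:
term
Fall       9
Spring     5
Summer    32
Name: absences, dtype: int64
reset_index():
     term  absences
0    Fall         9
1  Spring         5
2  Summer        32
add column absences_x4 = t['absences'] * 4:
     term  absences  absences_x4
0    Fall         9           36
1  Spring         5           20
2  Summer        32          128
filter rows where term in ['Summer', 'Spring']:
     term  absences  absences_x4
1  Spring         5           20
2  Summer        32          128
Finally, value at position 1, column 'absences_x4' = 128.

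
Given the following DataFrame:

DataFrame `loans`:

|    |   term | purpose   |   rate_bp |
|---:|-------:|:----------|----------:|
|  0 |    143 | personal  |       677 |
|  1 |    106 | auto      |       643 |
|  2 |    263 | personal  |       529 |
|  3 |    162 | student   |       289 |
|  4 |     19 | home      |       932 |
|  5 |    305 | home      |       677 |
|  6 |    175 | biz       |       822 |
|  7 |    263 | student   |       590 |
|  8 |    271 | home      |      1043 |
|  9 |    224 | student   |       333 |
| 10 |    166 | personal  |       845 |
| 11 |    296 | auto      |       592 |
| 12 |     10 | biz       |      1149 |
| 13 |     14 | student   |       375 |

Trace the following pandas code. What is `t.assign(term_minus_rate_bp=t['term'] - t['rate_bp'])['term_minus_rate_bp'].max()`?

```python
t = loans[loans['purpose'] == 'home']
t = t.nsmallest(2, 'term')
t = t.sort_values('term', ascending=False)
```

-772

filter rows where purpose == 'home':
   term purpose  rate_bp
4    19    home      932
5   305    home      677
8   271    home     1043
take 2 rows with smallest term:
   term purpose  rate_bp
4    19    home      932
8   271    home     1043
sort by term descending:
   term purpose  rate_bp
8   271    home     1043
4    19    home      932
add column term_minus_rate_bp = t['term'] - t['rate_bp']:
   term purpose  rate_bp  term_minus_rate_bp
8   271    home     1043                -772
4    19    home      932                -913
max of column 'term_minus_rate_bp' → -772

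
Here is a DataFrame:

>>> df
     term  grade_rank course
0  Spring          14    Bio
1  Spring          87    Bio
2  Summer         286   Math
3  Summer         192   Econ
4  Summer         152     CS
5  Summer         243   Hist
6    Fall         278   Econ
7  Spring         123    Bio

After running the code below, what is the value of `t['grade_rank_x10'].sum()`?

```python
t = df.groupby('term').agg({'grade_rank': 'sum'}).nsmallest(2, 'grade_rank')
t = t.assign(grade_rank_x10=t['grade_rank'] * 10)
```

5020

group by term, sum of grade_rank:
        grade_rank
term              
Fall           278
Spring         224
Summer         873
take 2 rows with smallest grade_rank:
        grade_rank
term              
Spring         224
Fall           278
add column grade_rank_x10 = t['grade_rank'] * 10:
        grade_rank  grade_rank_x10
term                              
Spring         224            2240
Fall           278            2780
The sum of column 'grade_rank_x10' is 5020.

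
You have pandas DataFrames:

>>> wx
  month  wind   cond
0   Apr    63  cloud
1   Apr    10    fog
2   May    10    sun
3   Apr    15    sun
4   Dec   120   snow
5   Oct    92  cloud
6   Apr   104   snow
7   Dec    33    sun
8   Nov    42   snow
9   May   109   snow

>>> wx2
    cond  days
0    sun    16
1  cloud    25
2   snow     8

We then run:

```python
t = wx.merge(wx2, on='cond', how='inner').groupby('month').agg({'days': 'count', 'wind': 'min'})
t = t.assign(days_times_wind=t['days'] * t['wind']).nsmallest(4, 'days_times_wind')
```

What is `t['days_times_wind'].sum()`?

173

merge on 'cond' (how='inner') → 9 rows:
  month  wind   cond  days
0   Apr    63  cloud    25
1   May    10    sun    16
2   Apr    15    sun    16
3   Dec   120   snow     8
4   Oct    92  cloud    25
5   Apr   104   snow     8
6   Dec    33    sun    16
7   Nov    42   snow     8
8   May   109   snow     8
group by month: count(days), min(wind):
       days  wind
month            
Apr       3    15
Dec       2    33
May       2    10
Nov       1    42
Oct       1    92
add column days_times_wind = t['days'] * t['wind']:
       days  wind  days_times_wind
month                             
Apr       3    15               45
Dec       2    33               66
May       2    10               20
Nov       1    42               42
Oct       1    92               92
take 4 rows with smallest days_times_wind:
       days  wind  days_times_wind
month                             
May       2    10               20
Nov       1    42               42
Apr       3    15               45
Dec       2    33               66
Hence 173.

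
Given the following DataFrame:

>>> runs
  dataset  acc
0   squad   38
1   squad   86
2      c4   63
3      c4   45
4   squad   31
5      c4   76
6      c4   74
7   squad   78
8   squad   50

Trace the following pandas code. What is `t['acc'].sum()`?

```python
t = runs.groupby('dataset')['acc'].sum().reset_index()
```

541

group by dataset, sum of acc:
dataset
c4       258
squad    283
Name: acc, dtype: int64
reset_index():
  dataset  acc
0      c4  258
1   squad  283
Taking the sum of column 'acc' gives 541.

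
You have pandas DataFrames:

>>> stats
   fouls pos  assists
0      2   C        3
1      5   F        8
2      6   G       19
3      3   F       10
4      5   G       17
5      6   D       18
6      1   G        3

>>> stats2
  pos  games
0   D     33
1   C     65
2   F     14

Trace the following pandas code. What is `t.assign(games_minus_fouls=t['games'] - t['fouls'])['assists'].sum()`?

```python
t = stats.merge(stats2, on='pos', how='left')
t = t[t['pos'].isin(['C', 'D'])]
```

21

merge on 'pos' (how='left') → 7 rows:
   fouls pos  assists  games
0      2   C        3   65.0
1      5   F        8   14.0
2      6   G       19    NaN
3      3   F       10   14.0
4      5   G       17    NaN
5      6   D       18   33.0
6      1   G        3    NaN
filter rows where pos in ['C', 'D']:
   fouls pos  assists  games
0      2   C        3   65.0
5      6   D       18   33.0
add column games_minus_fouls = t['games'] - t['fouls']:
   fouls pos  assists  games  games_minus_fouls
0      2   C        3   65.0               63.0
5      6   D       18   33.0               27.0
So sum() = 21.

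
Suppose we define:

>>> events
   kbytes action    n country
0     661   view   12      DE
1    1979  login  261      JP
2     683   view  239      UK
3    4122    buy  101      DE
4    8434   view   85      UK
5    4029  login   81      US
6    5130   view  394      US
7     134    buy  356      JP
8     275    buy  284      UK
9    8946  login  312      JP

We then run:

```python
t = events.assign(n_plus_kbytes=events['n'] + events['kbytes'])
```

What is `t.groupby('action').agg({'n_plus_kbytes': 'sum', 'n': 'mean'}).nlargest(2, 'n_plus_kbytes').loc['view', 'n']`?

182.5

add column n_plus_kbytes = events['n'] + events['kbytes']:
   kbytes action    n country  n_plus_kbytes
0     661   view   12      DE            673
1    1979  login  261      JP           2240
2     683   view  239      UK            922
3    4122    buy  101      DE           4223
4    8434   view   85      UK           8519
5    4029  login   81      US           4110
6    5130   view  394      US           5524
7     134    buy  356      JP            490
8     275    buy  284      UK            559
9    8946  login  312      JP           9258
group by action: sum(n_plus_kbytes), mean(n):
        n_plus_kbytes      n
action                      
buy              5272  247.0
login           15608  218.0
view            15638  182.5
take 2 rows with largest n_plus_kbytes:
        n_plus_kbytes      n
action                      
view            15638  182.5
login           15608  218.0
The value at row 'view', column 'n' is 182.5.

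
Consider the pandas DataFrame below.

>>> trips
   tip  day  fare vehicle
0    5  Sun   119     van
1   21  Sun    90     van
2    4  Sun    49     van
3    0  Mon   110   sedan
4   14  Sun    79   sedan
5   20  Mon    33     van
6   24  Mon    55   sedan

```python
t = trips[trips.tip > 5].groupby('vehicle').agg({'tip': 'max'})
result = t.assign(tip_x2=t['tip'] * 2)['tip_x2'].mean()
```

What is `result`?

45.0

filter rows where tip > 5:
   tip  day  fare vehicle
1   21  Sun    90     van
4   14  Sun    79   sedan
5   20  Mon    33     van
6   24  Mon    55   sedan
group by vehicle, max of tip:
         tip
vehicle     
sedan     24
van       21
add column tip_x2 = t['tip'] * 2:
         tip  tip_x2
vehicle             
sedan     24      48
van       21      42
Finally, mean of column 'tip_x2' = 45.0.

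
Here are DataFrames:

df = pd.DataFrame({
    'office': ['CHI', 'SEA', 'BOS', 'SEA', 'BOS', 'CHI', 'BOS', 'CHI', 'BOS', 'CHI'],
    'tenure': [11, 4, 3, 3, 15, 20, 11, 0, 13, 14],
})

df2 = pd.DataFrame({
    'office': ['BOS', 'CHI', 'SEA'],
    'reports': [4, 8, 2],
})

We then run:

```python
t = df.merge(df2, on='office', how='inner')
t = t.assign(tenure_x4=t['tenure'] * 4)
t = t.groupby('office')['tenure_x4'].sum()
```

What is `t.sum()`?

376

merge on 'office' (how='inner') → 10 rows:
  office  tenure  reports
0    CHI      11        8
1    SEA       4        2
2    BOS       3        4
3    SEA       3        2
4    BOS      15        4
5    CHI      20        8
6    BOS      11        4
7    CHI       0        8
8    BOS      13        4
9    CHI      14        8
add column tenure_x4 = t['tenure'] * 4:
  office  tenure  reports  tenure_x4
0    CHI      11        8         44
1    SEA       4        2         16
2    BOS       3        4         12
3    SEA       3        2         12
4    BOS      15        4         60
5    CHI      20        8         80
6    BOS      11        4         44
7    CHI       0        8          0
8    BOS      13        4         52
9    CHI      14        8         56
group by office, sum of tenure_x4:
office
BOS    168
CHI    180
SEA     28
Name: tenure_x4, dtype: int64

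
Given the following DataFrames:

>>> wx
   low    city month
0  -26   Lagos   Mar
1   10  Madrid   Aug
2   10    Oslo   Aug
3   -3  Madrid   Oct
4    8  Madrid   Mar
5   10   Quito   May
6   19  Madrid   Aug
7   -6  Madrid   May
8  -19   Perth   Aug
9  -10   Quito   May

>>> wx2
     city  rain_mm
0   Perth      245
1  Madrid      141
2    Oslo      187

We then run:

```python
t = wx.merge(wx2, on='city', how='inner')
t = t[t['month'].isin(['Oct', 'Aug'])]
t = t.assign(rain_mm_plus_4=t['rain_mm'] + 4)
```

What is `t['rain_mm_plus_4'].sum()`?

875

merge on 'city' (how='inner') → 7 rows:
   low    city month  rain_mm
0   10  Madrid   Aug      141
1   10    Oslo   Aug      187
2   -3  Madrid   Oct      141
3    8  Madrid   Mar      141
4   19  Madrid   Aug      141
5   -6  Madrid   May      141
6  -19   Perth   Aug      245
filter rows where month in ['Oct', 'Aug']:
   low    city month  rain_mm
0   10  Madrid   Aug      141
1   10    Oslo   Aug      187
2   -3  Madrid   Oct      141
4   19  Madrid   Aug      141
6  -19   Perth   Aug      245
add column rain_mm_plus_4 = t['rain_mm'] + 4:
   low    city month  rain_mm  rain_mm_plus_4
0   10  Madrid   Aug      141             145
1   10    Oslo   Aug      187             191
2   -3  Madrid   Oct      141             145
4   19  Madrid   Aug      141             145
6  -19   Perth   Aug      245             249
Hence 875.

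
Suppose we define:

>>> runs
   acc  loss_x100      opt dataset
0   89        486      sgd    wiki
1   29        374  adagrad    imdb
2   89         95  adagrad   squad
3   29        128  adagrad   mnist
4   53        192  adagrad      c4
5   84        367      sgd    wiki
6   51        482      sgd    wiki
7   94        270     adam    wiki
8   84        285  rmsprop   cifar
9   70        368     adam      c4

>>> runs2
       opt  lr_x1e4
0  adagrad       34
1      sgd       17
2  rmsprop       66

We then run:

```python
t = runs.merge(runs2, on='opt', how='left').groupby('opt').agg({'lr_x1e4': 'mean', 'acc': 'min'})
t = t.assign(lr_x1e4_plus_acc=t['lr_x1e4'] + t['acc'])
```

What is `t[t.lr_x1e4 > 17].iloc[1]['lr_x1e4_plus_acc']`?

150.0

merge on 'opt' (how='left') → 10 rows:
   acc  loss_x100      opt dataset  lr_x1e4
0   89        486      sgd    wiki     17.0
1   29        374  adagrad    imdb     34.0
2   89         95  adagrad   squad     34.0
3   29        128  adagrad   mnist     34.0
4   53        192  adagrad      c4     34.0
5   84        367      sgd    wiki     17.0
6   51        482      sgd    wiki     17.0
7   94        270     adam    wiki      NaN
8   84        285  rmsprop   cifar     66.0
9   70        368     adam      c4      NaN
group by opt: mean(lr_x1e4), min(acc):
         lr_x1e4  acc
opt                  
adagrad     34.0   29
adam         NaN   70
rmsprop     66.0   84
sgd         17.0   51
add column lr_x1e4_plus_acc = t['lr_x1e4'] + t['acc']:
         lr_x1e4  acc  lr_x1e4_plus_acc
opt                                    
adagrad     34.0   29              63.0
adam         NaN   70               NaN
rmsprop     66.0   84             150.0
sgd         17.0   51              68.0
filter rows where lr_x1e4 > 17:
         lr_x1e4  acc  lr_x1e4_plus_acc
opt                                    
adagrad     34.0   29              63.0
rmsprop     66.0   84             150.0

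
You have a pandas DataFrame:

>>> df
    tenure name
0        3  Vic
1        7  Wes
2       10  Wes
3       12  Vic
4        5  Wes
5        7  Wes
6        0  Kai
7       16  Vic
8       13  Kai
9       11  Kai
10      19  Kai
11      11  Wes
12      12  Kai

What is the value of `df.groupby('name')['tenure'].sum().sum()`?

group by name, sum of tenure:
name
Kai    55
Vic    31
Wes    40
Name: tenure, dtype: int64
sum of the resulting series → 126

126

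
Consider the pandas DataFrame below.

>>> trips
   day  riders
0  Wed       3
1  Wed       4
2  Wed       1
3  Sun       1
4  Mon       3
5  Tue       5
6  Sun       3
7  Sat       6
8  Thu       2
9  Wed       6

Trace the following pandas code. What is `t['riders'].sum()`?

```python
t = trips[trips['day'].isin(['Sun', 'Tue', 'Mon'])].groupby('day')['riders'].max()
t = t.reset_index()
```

11

filter rows where day in ['Sun', 'Tue', 'Mon']:
   day  riders
3  Sun       1
4  Mon       3
5  Tue       5
6  Sun       3
group by day, max of riders:
day
Mon    3
Sun    3
Tue    5
Name: riders, dtype: int64
reset_index():
   day  riders
0  Mon       3
1  Sun       3
2  Tue       5
Taking the sum of column 'riders' gives 11.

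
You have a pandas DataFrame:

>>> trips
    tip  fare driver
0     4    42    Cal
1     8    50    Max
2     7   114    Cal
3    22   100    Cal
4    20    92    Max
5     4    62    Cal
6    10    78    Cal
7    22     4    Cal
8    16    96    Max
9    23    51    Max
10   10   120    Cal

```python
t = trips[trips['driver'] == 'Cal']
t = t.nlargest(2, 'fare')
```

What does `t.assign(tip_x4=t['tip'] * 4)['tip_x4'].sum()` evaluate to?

filter rows where driver == 'Cal':
    tip  fare driver
0     4    42    Cal
2     7   114    Cal
3    22   100    Cal
5     4    62    Cal
6    10    78    Cal
7    22     4    Cal
10   10   120    Cal
take 2 rows with largest fare:
    tip  fare driver
10   10   120    Cal
2     7   114    Cal
add column tip_x4 = t['tip'] * 4:
    tip  fare driver  tip_x4
10   10   120    Cal      40
2     7   114    Cal      28
Finally, sum of column 'tip_x4' = 68.

68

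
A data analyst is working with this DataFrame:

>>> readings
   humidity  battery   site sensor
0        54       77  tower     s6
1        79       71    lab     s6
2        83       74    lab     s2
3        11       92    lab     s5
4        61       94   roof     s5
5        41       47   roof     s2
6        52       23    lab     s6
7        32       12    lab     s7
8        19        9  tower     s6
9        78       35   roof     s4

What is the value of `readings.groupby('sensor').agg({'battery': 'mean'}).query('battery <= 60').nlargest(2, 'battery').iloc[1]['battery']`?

35.0

group by sensor, mean of battery:
        battery
sensor         
s2         60.5
s4         35.0
s5         93.0
s6         45.0
s7         12.0
filter rows where battery <= 60:
        battery
sensor         
s4         35.0
s6         45.0
s7         12.0
take 2 rows with largest battery:
        battery
sensor         
s6         45.0
s4         35.0
Taking the value at position 1, column 'battery' gives 35.0.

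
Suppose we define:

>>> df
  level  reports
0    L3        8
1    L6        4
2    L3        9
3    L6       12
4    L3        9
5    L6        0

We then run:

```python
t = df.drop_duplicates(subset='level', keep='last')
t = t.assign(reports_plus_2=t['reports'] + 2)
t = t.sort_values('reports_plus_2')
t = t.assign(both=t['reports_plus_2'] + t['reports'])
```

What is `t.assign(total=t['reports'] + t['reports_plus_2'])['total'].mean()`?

drop duplicate level (keep=last):
  level  reports
4    L3        9
5    L6        0
add column reports_plus_2 = t['reports'] + 2:
  level  reports  reports_plus_2
4    L3        9              11
5    L6        0               2
sort by reports_plus_2:
  level  reports  reports_plus_2
5    L6        0               2
4    L3        9              11
add column both = t['reports_plus_2'] + t['reports']:
  level  reports  reports_plus_2  both
5    L6        0               2     2
4    L3        9              11    20
add column total = t['reports'] + t['reports_plus_2']:
  level  reports  reports_plus_2  both  total
5    L6        0               2     2      2
4    L3        9              11    20     20
Then the mean of column 'total': 11.0

11.0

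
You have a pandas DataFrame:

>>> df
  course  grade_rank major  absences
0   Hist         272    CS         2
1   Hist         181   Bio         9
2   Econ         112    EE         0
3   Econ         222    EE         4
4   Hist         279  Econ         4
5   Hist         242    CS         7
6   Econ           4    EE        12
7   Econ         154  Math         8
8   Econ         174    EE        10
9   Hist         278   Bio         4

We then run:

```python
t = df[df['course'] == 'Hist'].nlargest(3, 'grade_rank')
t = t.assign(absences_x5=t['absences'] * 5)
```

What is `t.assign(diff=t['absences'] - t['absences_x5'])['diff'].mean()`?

filter rows where course == 'Hist':
  course  grade_rank major  absences
0   Hist         272    CS         2
1   Hist         181   Bio         9
4   Hist         279  Econ         4
5   Hist         242    CS         7
9   Hist         278   Bio         4
take 3 rows with largest grade_rank:
  course  grade_rank major  absences
4   Hist         279  Econ         4
9   Hist         278   Bio         4
0   Hist         272    CS         2
add column absences_x5 = t['absences'] * 5:
  course  grade_rank major  absences  absences_x5
4   Hist         279  Econ         4           20
9   Hist         278   Bio         4           20
0   Hist         272    CS         2           10
add column diff = t['absences'] - t['absences_x5']:
  course  grade_rank major  absences  absences_x5  diff
4   Hist         279  Econ         4           20   -16
9   Hist         278   Bio         4           20   -16
0   Hist         272    CS         2           10    -8
Then the mean of column 'diff': -13.3333333333

-13.3333333333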